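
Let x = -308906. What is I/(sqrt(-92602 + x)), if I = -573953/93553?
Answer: 573953*I*sqrt(11153)/6260379654 ≈ 0.0096821*I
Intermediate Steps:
I = -573953/93553 (I = -573953*1/93553 = -573953/93553 ≈ -6.1351)
I/(sqrt(-92602 + x)) = -573953/(93553*sqrt(-92602 - 308906)) = -573953*(-I*sqrt(11153)/66918)/93553 = -(-573953)*I*sqrt(11153)/6260379654 = 573953*I*sqrt(11153)/6260379654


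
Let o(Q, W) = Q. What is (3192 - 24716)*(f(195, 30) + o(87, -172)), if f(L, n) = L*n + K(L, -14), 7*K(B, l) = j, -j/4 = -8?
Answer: -895204684/7 ≈ -1.2789e+8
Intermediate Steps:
j = 32 (j = -4*(-8) = 32)
K(B, l) = 32/7 (K(B, l) = (⅐)*32 = 32/7)
f(L, n) = 32/7 + L*n (f(L, n) = L*n + 32/7 = 32/7 + L*n)
(3192 - 24716)*(f(195, 30) + o(87, -172)) = (3192 - 24716)*((32/7 + 195*30) + 87) = -21524*((32/7 + 5850) + 87) = -21524*(40982/7 + 87) = -21524*41591/7 = -895204684/7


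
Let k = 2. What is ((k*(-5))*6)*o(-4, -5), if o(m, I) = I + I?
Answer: 600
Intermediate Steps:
o(m, I) = 2*I
((k*(-5))*6)*o(-4, -5) = ((2*(-5))*6)*(2*(-5)) = -10*6*(-10) = -60*(-10) = 600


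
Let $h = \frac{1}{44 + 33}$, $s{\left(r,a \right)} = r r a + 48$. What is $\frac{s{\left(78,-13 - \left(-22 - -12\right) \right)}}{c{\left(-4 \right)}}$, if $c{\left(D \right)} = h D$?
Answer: $350427$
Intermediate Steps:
$s{\left(r,a \right)} = 48 + a r^{2}$ ($s{\left(r,a \right)} = r^{2} a + 48 = a r^{2} + 48 = 48 + a r^{2}$)
$h = \frac{1}{77} \approx 0.012987$
$c{\left(D \right)} = \frac{D}{77}$
$\frac{s{\left(78,-13 - \left(-22 - -12\right) \right)}}{c{\left(-4 \right)}} = \frac{48 + \left(-13 - \left(-22 - -12\right)\right) 78^{2}}{\frac{1}{77} \left(-4\right)} = \frac{48 + \left(-13 - \left(-22 + 12\right)\right) 6084}{- \frac{4}{77}} = \left(48 + \left(-13 - -10\right) 6084\right) \left(- \frac{77}{4}\right) = \left(48 + \left(-13 + 10\right) 6084\right) \left(- \frac{77}{4}\right) = \left(48 - 18252\right) \left(- \frac{77}{4}\right) = \left(-18204\right) \left(- \frac{77}{4}\right) = 350427$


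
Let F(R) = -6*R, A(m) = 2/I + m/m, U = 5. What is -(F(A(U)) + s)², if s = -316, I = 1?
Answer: -111556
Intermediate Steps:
A(m) = 3 (A(m) = 2/1 + m/m = 2*1 + 1 = 2 + 1 = 3)
-(F(A(U)) + s)² = -(-6*3 - 316)² = -(-18 - 316)² = -1*(-334)² = -1*111556 = -111556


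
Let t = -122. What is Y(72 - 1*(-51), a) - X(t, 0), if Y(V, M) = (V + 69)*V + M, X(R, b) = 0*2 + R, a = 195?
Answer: 23933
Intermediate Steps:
X(R, b) = R (X(R, b) = 0 + R = R)
Y(V, M) = M + V*(69 + V) (Y(V, M) = (69 + V)*V + M = V*(69 + V) + M = M + V*(69 + V))
Y(72 - 1*(-51), a) - X(t, 0) = (195 + (72 - 1*(-51))² + 69*(72 - 1*(-51))) - 1*(-122) = (195 + (72 + 51)² + 69*(72 + 51)) + 122 = (195 + 123² + 69*123) + 122 = (195 + 15129 + 8487) + 122 = 23811 + 122 = 23933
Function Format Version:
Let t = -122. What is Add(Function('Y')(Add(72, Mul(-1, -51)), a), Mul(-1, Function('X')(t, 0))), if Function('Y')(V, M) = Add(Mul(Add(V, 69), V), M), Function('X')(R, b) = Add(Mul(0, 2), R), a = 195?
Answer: 23933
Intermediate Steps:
Function('X')(R, b) = R (Function('X')(R, b) = Add(0, R) = R)
Function('Y')(V, M) = Add(M, Mul(V, Add(69, V))) (Function('Y')(V, M) = Add(Mul(Add(69, V), V), M) = Add(Mul(V, Add(69, V)), M) = Add(M, Mul(V, Add(69, V))))
Add(Function('Y')(Add(72, Mul(-1, -51)), a), Mul(-1, Function('X')(t, 0))) = Add(Add(195, Pow(Add(72, Mul(-1, -51)), 2), Mul(69, Add(72, Mul(-1, -51)))), Mul(-1, -122)) = Add(Add(195, Pow(Add(72, 51), 2), Mul(69, Add(72, 51))), 122) = Add(Add(195, Pow(123, 2), Mul(69, 123)), 122) = Add(Add(195, 15129, 8487), 122) = Add(23811, 122) = 23933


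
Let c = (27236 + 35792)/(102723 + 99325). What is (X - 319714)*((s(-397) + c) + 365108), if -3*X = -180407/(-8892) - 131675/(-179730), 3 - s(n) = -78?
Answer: -1662343481573756312325/14237427776 ≈ -1.1676e+11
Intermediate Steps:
s(n) = 81 (s(n) = 3 - 1*(-78) = 3 + 78 = 81)
X = -124427423/17757324 (X = -(-180407/(-8892) - 131675/(-179730))/3 = -(-180407*(-1/8892) - 131675*(-1/179730))/3 = -(180407/8892 + 26335/35946)/3 = -⅓*124427423/5919108 = -124427423/17757324 ≈ -7.0071)
c = 2251/7216 (c = 63028/202048 = 63028*(1/202048) = 2251/7216 ≈ 0.31195)
(X - 319714)*((s(-397) + c) + 365108) = (-124427423/17757324 - 319714)*((81 + 2251/7216) + 365108) = -5677389512759*(586747/7216 + 365108)/17757324 = -5677389512759/17757324*2635206075/7216 = -1662343481573756312325/14237427776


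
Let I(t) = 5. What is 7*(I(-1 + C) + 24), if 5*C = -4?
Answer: 203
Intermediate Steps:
C = -⅘ (C = (⅕)*(-4) = -⅘ ≈ -0.80000)
7*(I(-1 + C) + 24) = 7*(5 + 24) = 7*29 = 203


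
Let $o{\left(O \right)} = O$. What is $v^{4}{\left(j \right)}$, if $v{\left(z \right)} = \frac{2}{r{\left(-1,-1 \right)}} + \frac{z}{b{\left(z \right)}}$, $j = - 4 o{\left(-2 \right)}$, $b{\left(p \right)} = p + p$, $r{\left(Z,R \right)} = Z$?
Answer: $\frac{81}{16} \approx 5.0625$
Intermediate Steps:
$b{\left(p \right)} = 2 p$
$j = 8$ ($j = \left(-4\right) \left(-2\right) = 8$)
$v{\left(z \right)} = - \frac{3}{2}$ ($v{\left(z \right)} = \frac{2}{-1} + \frac{z}{2 z} = 2 \left(-1\right) + z \frac{1}{2 z} = -2 + \frac{1}{2} = - \frac{3}{2}$)
$v^{4}{\left(j \right)} = \left(- \frac{3}{2}\right)^{4} = \frac{81}{16}$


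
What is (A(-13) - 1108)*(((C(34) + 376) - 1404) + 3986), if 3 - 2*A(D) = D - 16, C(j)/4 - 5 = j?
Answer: -3400488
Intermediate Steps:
C(j) = 20 + 4*j
A(D) = 19/2 - D/2 (A(D) = 3/2 - (D - 16)/2 = 3/2 - (-16 + D)/2 = 3/2 + (8 - D/2) = 19/2 - D/2)
(A(-13) - 1108)*(((C(34) + 376) - 1404) + 3986) = ((19/2 - ½*(-13)) - 1108)*((((20 + 4*34) + 376) - 1404) + 3986) = ((19/2 + 13/2) - 1108)*((((20 + 136) + 376) - 1404) + 3986) = (16 - 1108)*(((156 + 376) - 1404) + 3986) = -1092*((532 - 1404) + 3986) = -1092*(-872 + 3986) = -1092*3114 = -3400488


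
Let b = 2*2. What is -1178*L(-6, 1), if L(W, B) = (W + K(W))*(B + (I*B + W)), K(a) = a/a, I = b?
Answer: -5890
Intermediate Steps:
b = 4
I = 4
K(a) = 1
L(W, B) = (1 + W)*(W + 5*B) (L(W, B) = (W + 1)*(B + (4*B + W)) = (1 + W)*(B + (W + 4*B)) = (1 + W)*(W + 5*B))
-1178*L(-6, 1) = -1178*(-6 + (-6)**2 + 5*1 + 5*1*(-6)) = -1178*(-6 + 36 + 5 - 30) = -1178*5 = -5890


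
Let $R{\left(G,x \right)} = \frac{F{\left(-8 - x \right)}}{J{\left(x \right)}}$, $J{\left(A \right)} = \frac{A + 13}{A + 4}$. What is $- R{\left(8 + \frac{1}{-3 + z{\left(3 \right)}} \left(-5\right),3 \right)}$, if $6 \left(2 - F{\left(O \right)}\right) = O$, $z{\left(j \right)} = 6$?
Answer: $- \frac{161}{96} \approx -1.6771$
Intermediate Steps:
$F{\left(O \right)} = 2 - \frac{O}{6}$
$J{\left(A \right)} = \frac{13 + A}{4 + A}$
$R{\left(G,x \right)} = \frac{\left(4 + x\right) \left(\frac{10}{3} + \frac{x}{6}\right)}{13 + x}$ ($R{\left(G,x \right)} = \frac{2 - \frac{-8 - x}{6}}{\frac{1}{4 + x} \left(13 + x\right)} = \left(2 + \left(\frac{4}{3} + \frac{x}{6}\right)\right) \frac{4 + x}{13 + x} = \left(\frac{10}{3} + \frac{x}{6}\right) \frac{4 + x}{13 + x} = \frac{\left(4 + x\right) \left(\frac{10}{3} + \frac{x}{6}\right)}{13 + x}$)
$- R{\left(8 + \frac{1}{-3 + z{\left(3 \right)}} \left(-5\right),3 \right)} = - \frac{80 + 3^{2} + 24 \cdot 3}{6 \left(13 + 3\right)} = - \frac{80 + 9 + 72}{6 \cdot 16} = - \frac{161}{6 \cdot 16} = \left(-1\right) \frac{161}{96} = - \frac{161}{96}$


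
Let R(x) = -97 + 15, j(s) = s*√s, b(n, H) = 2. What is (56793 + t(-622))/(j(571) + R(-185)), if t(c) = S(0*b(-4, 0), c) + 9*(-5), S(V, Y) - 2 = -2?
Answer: 1551112/62054229 + 10801036*√571/62054229 ≈ 4.1842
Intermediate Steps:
S(V, Y) = 0 (S(V, Y) = 2 - 2 = 0)
t(c) = -45 (t(c) = 0 + 9*(-5) = 0 - 45 = -45)
j(s) = s^(3/2)
R(x) = -82
(56793 + t(-622))/(j(571) + R(-185)) = (56793 - 45)/(571^(3/2) - 82) = 56748/(571*√571 - 82) = 56748/(-82 + 571*√571)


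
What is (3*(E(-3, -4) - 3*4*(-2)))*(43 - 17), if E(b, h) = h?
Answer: 1560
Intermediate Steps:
(3*(E(-3, -4) - 3*4*(-2)))*(43 - 17) = (3*(-4 - 3*4*(-2)))*(43 - 17) = (3*(-4 - 12*(-2)))*26 = (3*(-4 + 24))*26 = (3*20)*26 = 60*26 = 1560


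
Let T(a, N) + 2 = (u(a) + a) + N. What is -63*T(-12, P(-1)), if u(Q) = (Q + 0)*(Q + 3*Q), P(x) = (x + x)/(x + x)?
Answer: -35469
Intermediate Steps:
P(x) = 1 (P(x) = (2*x)/((2*x)) = (2*x)*(1/(2*x)) = 1)
u(Q) = 4*Q² (u(Q) = Q*(4*Q) = 4*Q²)
T(a, N) = -2 + N + a + 4*a² (T(a, N) = -2 + ((4*a² + a) + N) = -2 + ((a + 4*a²) + N) = -2 + (N + a + 4*a²) = -2 + N + a + 4*a²)
-63*T(-12, P(-1)) = -63*(-2 + 1 - 12 + 4*(-12)²) = -63*(-2 + 1 - 12 + 4*144) = -63*(-2 + 1 - 12 + 576) = -63*563 = -35469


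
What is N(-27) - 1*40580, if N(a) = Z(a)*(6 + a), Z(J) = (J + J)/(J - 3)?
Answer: -203089/5 ≈ -40618.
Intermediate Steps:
Z(J) = 2*J/(-3 + J) (Z(J) = (2*J)/(-3 + J) = 2*J/(-3 + J))
N(a) = 2*a*(6 + a)/(-3 + a) (N(a) = (2*a/(-3 + a))*(6 + a) = 2*a*(6 + a)/(-3 + a))
N(-27) - 1*40580 = 2*(-27)*(6 - 27)/(-3 - 27) - 1*40580 = 2*(-27)*(-21)/(-30) - 40580 = 2*(-27)*(-1/30)*(-21) - 40580 = -189/5 - 40580 = -203089/5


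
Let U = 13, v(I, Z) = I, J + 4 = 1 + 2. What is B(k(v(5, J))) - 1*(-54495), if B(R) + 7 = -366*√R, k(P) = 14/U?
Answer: 54488 - 366*√182/13 ≈ 54108.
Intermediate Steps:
J = -1 (J = -4 + (1 + 2) = -4 + 3 = -1)
k(P) = 14/13
B(R) = -7 - 366*√R
B(k(v(5, J))) - 1*(-54495) = (-7 - 366*√182/13) - 1*(-54495) = (-7 - 366*√182/13) + 54495 = 54488 - 366*√182/13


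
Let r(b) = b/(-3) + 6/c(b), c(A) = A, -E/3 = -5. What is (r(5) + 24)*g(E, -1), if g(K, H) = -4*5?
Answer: -1412/3 ≈ -470.67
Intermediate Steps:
E = 15 (E = -3*(-5) = 15)
g(K, H) = -20
r(b) = 6/b - b/3 (r(b) = b/(-3) + 6/b = b*(-⅓) + 6/b = -b/3 + 6/b = 6/b - b/3)
(r(5) + 24)*g(E, -1) = ((6/5 - ⅓*5) + 24)*(-20) = ((6*(⅕) - 5/3) + 24)*(-20) = ((6/5 - 5/3) + 24)*(-20) = (-7/15 + 24)*(-20) = (353/15)*(-20) = -1412/3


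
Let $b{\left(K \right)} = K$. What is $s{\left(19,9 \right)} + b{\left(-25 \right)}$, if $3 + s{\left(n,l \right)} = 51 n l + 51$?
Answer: $8744$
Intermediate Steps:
$s{\left(n,l \right)} = 48 + 51 l n$ ($s{\left(n,l \right)} = -3 + \left(51 n l + 51\right) = -3 + \left(51 l n + 51\right) = -3 + \left(51 + 51 l n\right) = 48 + 51 l n$)
$s{\left(19,9 \right)} + b{\left(-25 \right)} = \left(48 + 51 \cdot 9 \cdot 19\right) - 25 = \left(48 + 8721\right) - 25 = 8769 - 25 = 8744$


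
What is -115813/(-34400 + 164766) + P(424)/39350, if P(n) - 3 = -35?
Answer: -2280706631/2564951050 ≈ -0.88918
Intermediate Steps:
P(n) = -32 (P(n) = 3 - 35 = -32)
-115813/(-34400 + 164766) + P(424)/39350 = -115813/(-34400 + 164766) - 32/39350 = -115813/130366 - 32*1/39350 = -115813*1/130366 - 16/19675 = -115813/130366 - 16/19675 = -2280706631/2564951050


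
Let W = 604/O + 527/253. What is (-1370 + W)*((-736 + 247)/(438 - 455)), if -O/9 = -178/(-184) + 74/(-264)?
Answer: -189115302377/4485943 ≈ -42157.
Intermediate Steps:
O = -3129/506 (O = -9*(-178/(-184) + 74/(-264)) = -9*(-178*(-1/184) + 74*(-1/264)) = -9*(89/92 - 37/132) = -9*1043/1518 = -3129/506 ≈ -6.1838)
W = -75673889/791637 (W = 604/(-3129/506) + 527/253 = 604*(-506/3129) + 527*(1/253) = -305624/3129 + 527/253 = -75673889/791637 ≈ -95.592)
(-1370 + W)*((-736 + 247)/(438 - 455)) = (-1370 - 75673889/791637)*((-736 + 247)/(438 - 455)) = -(-189115302377)/(263879*(-17)) = -(-189115302377)*(-1)/(263879*17) = -1160216579/791637*489/17 = -189115302377/4485943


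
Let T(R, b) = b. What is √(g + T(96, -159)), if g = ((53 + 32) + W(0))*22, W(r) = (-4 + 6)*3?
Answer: √1843 ≈ 42.930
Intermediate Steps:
W(r) = 6 (W(r) = 2*3 = 6)
g = 2002 (g = ((53 + 32) + 6)*22 = (85 + 6)*22 = 91*22 = 2002)
√(g + T(96, -159)) = √(2002 - 159) = √1843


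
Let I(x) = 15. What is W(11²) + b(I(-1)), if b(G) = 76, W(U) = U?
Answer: 197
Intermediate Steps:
W(11²) + b(I(-1)) = 11² + 76 = 121 + 76 = 197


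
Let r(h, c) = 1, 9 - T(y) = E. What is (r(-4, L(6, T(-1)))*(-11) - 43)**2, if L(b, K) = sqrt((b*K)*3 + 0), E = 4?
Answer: 2916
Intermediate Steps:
T(y) = 5 (T(y) = 9 - 1*4 = 9 - 4 = 5)
L(b, K) = sqrt(3)*sqrt(K*b) (L(b, K) = sqrt((K*b)*3 + 0) = sqrt(3*K*b + 0) = sqrt(3*K*b) = sqrt(3)*sqrt(K*b))
(r(-4, L(6, T(-1)))*(-11) - 43)**2 = (1*(-11) - 43)**2 = (-11 - 43)**2 = (-54)**2 = 2916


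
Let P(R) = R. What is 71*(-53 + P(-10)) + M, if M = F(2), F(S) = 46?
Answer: -4427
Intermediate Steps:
M = 46
71*(-53 + P(-10)) + M = 71*(-53 - 10) + 46 = 71*(-63) + 46 = -4473 + 46 = -4427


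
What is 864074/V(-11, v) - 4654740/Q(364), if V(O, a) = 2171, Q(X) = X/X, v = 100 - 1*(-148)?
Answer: -10104576466/2171 ≈ -4.6543e+6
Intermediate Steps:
v = 248 (v = 100 + 148 = 248)
Q(X) = 1
864074/V(-11, v) - 4654740/Q(364) = 864074/2171 - 4654740/1 = 864074*(1/2171) - 4654740*1 = 864074/2171 - 4654740 = -10104576466/2171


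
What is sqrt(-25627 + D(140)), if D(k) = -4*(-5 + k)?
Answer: I*sqrt(26167) ≈ 161.76*I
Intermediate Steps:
D(k) = 20 - 4*k
sqrt(-25627 + D(140)) = sqrt(-25627 + (20 - 4*140)) = sqrt(-25627 + (20 - 560)) = sqrt(-25627 - 540) = sqrt(-26167) = I*sqrt(26167)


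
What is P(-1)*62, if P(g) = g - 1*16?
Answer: -1054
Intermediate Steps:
P(g) = -16 + g (P(g) = g - 16 = -16 + g)
P(-1)*62 = (-16 - 1)*62 = -17*62 = -1054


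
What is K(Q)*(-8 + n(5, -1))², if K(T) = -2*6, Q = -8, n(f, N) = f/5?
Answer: -588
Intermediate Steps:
n(f, N) = f/5 (n(f, N) = f*(⅕) = f/5)
K(T) = -12
K(Q)*(-8 + n(5, -1))² = -12*(-8 + (⅕)*5)² = -12*(-8 + 1)² = -12*(-7)² = -12*49 = -588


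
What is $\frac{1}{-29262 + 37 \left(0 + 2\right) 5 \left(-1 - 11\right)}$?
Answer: $- \frac{1}{33702} \approx -2.9672 \cdot 10^{-5}$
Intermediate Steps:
$\frac{1}{-29262 + 37 \left(0 + 2\right) 5 \left(-1 - 11\right)} = \frac{1}{-29262 + 37 \cdot 2 \cdot 5 \left(-12\right)} = \frac{1}{-29262 + 37 \cdot 10 \left(-12\right)} = \frac{1}{-29262 + 370 \left(-12\right)} = \frac{1}{-29262 - 4440} = \frac{1}{-33702} = - \frac{1}{33702}$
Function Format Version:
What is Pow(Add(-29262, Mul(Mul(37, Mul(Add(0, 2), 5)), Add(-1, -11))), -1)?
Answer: Rational(-1, 33702) ≈ -2.9672e-5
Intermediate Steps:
Pow(Add(-29262, Mul(Mul(37, Mul(Add(0, 2), 5)), Add(-1, -11))), -1) = Pow(Add(-29262, Mul(Mul(37, Mul(2, 5)), -12)), -1) = Pow(Add(-29262, Mul(Mul(37, 10), -12)), -1) = Pow(Add(-29262, Mul(370, -12)), -1) = Pow(Add(-29262, -4440), -1) = Pow(-33702, -1) = Rational(-1, 33702)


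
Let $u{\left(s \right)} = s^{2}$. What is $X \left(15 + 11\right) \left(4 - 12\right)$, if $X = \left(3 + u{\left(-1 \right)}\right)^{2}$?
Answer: $-3328$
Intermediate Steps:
$X = 16$ ($X = \left(3 + \left(-1\right)^{2}\right)^{2} = \left(3 + 1\right)^{2} = 4^{2} = 16$)
$X \left(15 + 11\right) \left(4 - 12\right) = 16 \left(15 + 11\right) \left(4 - 12\right) = 16 \cdot 26 \left(-8\right) = 16 \left(-208\right) = -3328$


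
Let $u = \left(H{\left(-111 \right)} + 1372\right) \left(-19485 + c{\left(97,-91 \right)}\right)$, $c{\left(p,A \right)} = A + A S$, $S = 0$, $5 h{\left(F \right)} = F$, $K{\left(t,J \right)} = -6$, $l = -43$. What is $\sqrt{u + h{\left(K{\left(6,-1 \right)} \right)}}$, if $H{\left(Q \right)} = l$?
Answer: $\frac{3 i \sqrt{72268070}}{5} \approx 5100.6 i$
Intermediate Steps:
$h{\left(F \right)} = \frac{F}{5}$
$H{\left(Q \right)} = -43$
$c{\left(p,A \right)} = A$ ($c{\left(p,A \right)} = A + A 0 = A + 0 = A$)
$u = -26016504$ ($u = \left(-43 + 1372\right) \left(-19485 - 91\right) = 1329 \left(-19576\right) = -26016504$)
$\sqrt{u + h{\left(K{\left(6,-1 \right)} \right)}} = \sqrt{-26016504 + \frac{1}{5} \left(-6\right)} = \sqrt{-26016504 - \frac{6}{5}} = \sqrt{- \frac{130082526}{5}} = \frac{3 i \sqrt{72268070}}{5}$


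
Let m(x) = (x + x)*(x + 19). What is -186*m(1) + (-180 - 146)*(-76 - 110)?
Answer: 53196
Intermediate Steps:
m(x) = 2*x*(19 + x) (m(x) = (2*x)*(19 + x) = 2*x*(19 + x))
-186*m(1) + (-180 - 146)*(-76 - 110) = -372*(19 + 1) + (-180 - 146)*(-76 - 110) = -372*20 - 326*(-186) = -186*40 + 60636 = -7440 + 60636 = 53196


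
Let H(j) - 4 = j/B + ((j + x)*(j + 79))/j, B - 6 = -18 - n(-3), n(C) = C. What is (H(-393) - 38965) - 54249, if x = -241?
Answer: -36813445/393 ≈ -93673.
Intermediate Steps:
B = -9 (B = 6 + (-18 - 1*(-3)) = 6 + (-18 + 3) = 6 - 15 = -9)
H(j) = 4 - j/9 + (-241 + j)*(79 + j)/j (H(j) = 4 + (j/(-9) + ((j - 241)*(j + 79))/j) = 4 + (j*(-⅑) + ((-241 + j)*(79 + j))/j) = 4 + (-j/9 + (-241 + j)*(79 + j)/j) = 4 - j/9 + (-241 + j)*(79 + j)/j)
(H(-393) - 38965) - 54249 = ((-158 - 19039/(-393) + (8/9)*(-393)) - 38965) - 54249 = ((-158 - 19039*(-1/393) - 1048/3) - 38965) - 54249 = ((-158 + 19039/393 - 1048/3) - 38965) - 54249 = (-180343/393 - 38965) - 54249 = -15493588/393 - 54249 = -36813445/393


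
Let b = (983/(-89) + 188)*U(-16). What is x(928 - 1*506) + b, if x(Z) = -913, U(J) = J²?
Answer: 3950487/89 ≈ 44388.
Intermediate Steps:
b = 4031744/89 (b = (983/(-89) + 188)*(-16)² = (983*(-1/89) + 188)*256 = (-983/89 + 188)*256 = (15749/89)*256 = 4031744/89 ≈ 45301.)
x(928 - 1*506) + b = -913 + 4031744/89 = 3950487/89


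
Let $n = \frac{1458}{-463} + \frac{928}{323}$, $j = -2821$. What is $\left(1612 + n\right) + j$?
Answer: $- \frac{180846011}{149549} \approx -1209.3$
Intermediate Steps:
$n = - \frac{41270}{149549}$ ($n = 1458 \left(- \frac{1}{463}\right) + 928 \cdot \frac{1}{323} = - \frac{1458}{463} + \frac{928}{323} = - \frac{41270}{149549} \approx -0.27596$)
$\left(1612 + n\right) + j = \left(1612 - \frac{41270}{149549}\right) - 2821 = \frac{241031718}{149549} - 2821 = - \frac{180846011}{149549}$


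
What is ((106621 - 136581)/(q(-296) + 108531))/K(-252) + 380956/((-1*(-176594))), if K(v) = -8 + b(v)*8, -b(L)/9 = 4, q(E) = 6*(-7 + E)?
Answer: 752410388383/348630197157 ≈ 2.1582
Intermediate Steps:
q(E) = -42 + 6*E
b(L) = -36 (b(L) = -9*4 = -36)
K(v) = -296 (K(v) = -8 - 36*8 = -8 - 288 = -296)
((106621 - 136581)/(q(-296) + 108531))/K(-252) + 380956/((-1*(-176594))) = ((106621 - 136581)/((-42 + 6*(-296)) + 108531))/(-296) + 380956/((-1*(-176594))) = -29960/((-42 - 1776) + 108531)*(-1/296) + 380956/176594 = -29960/(-1818 + 108531)*(-1/296) + 380956*(1/176594) = -29960/106713*(-1/296) + 190478/88297 = 3745/3948381 + 190478/88297 = 752410388383/348630197157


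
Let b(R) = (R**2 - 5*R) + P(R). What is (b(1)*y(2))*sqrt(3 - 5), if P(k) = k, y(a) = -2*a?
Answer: 12*I*sqrt(2) ≈ 16.971*I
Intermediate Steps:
b(R) = R**2 - 4*R (b(R) = (R**2 - 5*R) + R = R**2 - 4*R)
(b(1)*y(2))*sqrt(3 - 5) = ((1*(-4 + 1))*(-2*2))*sqrt(3 - 5) = ((1*(-3))*(-4))*sqrt(-2) = (-3*(-4))*(I*sqrt(2)) = 12*(I*sqrt(2)) = 12*I*sqrt(2)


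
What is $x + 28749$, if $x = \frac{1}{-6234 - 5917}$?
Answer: $\frac{349329098}{12151} \approx 28749.0$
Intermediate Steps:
$x = - \frac{1}{12151}$ ($x = \frac{1}{-6234 + \left(-9997 + 4080\right)} = \frac{1}{-6234 - 5917} = \frac{1}{-12151} = - \frac{1}{12151} \approx -8.2298 \cdot 10^{-5}$)
$x + 28749 = - \frac{1}{12151} + 28749 = \frac{349329098}{12151}$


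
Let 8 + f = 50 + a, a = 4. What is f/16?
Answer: 23/8 ≈ 2.8750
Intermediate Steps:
f = 46 (f = -8 + (50 + 4) = -8 + 54 = 46)
f/16 = 46/16 = (1/16)*46 = 23/8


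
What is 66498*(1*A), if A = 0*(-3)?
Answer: 0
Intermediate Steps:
A = 0
66498*(1*A) = 66498*(1*0) = 66498*0 = 0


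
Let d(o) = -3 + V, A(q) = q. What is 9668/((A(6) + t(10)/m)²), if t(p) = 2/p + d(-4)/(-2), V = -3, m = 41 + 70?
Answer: 744496425/2798929 ≈ 265.99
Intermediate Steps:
m = 111
d(o) = -6 (d(o) = -3 - 3 = -6)
t(p) = 3 + 2/p (t(p) = 2/p - 6/(-2) = 2/p - 6*(-½) = 2/p + 3 = 3 + 2/p)
9668/((A(6) + t(10)/m)²) = 9668/((6 + (3 + 2/10)/111)²) = 9668/((6 + (3 + 2*(⅒))*(1/111))²) = 9668/((6 + (3 + ⅕)*(1/111))²) = 9668/((6 + (16/5)*(1/111))²) = 9668/((6 + 16/555)²) = 9668/((3346/555)²) = 9668/(11195716/308025) = 9668*(308025/11195716) = 744496425/2798929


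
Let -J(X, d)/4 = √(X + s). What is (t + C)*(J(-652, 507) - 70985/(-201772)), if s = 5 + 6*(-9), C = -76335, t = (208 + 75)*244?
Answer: -516983755/201772 + 29132*I*√701 ≈ -2562.2 + 7.7131e+5*I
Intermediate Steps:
t = 69052 (t = 283*244 = 69052)
s = -49 (s = 5 - 54 = -49)
J(X, d) = -4*√(-49 + X) (J(X, d) = -4*√(X - 49) = -4*√(-49 + X))
(t + C)*(J(-652, 507) - 70985/(-201772)) = (69052 - 76335)*(-4*√(-49 - 652) - 70985/(-201772)) = -7283*(-4*I*√701 - 70985*(-1/201772)) = -7283*(-4*I*√701 + 70985/201772) = -7283*(70985/201772 - 4*I*√701) = -516983755/201772 + 29132*I*√701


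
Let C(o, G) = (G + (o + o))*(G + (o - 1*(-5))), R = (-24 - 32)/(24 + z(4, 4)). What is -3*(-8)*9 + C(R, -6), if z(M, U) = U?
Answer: 246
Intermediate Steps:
R = -2 (R = (-24 - 32)/(24 + 4) = -56/28 = -56*1/28 = -2)
C(o, G) = (G + 2*o)*(5 + G + o) (C(o, G) = (G + 2*o)*(G + (o + 5)) = (G + 2*o)*(G + (5 + o)) = (G + 2*o)*(5 + G + o))
-3*(-8)*9 + C(R, -6) = -3*(-8)*9 + ((-6)² + 2*(-2)² + 5*(-6) + 10*(-2) + 3*(-6)*(-2)) = 24*9 + (36 + 2*4 - 30 - 20 + 36) = 216 + (36 + 8 - 30 - 20 + 36) = 216 + 30 = 246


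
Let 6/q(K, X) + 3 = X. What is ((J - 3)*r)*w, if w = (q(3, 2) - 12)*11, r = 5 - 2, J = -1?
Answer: 2376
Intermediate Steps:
q(K, X) = 6/(-3 + X)
r = 3
w = -198 (w = (6/(-3 + 2) - 12)*11 = (6/(-1) - 12)*11 = (6*(-1) - 12)*11 = (-6 - 12)*11 = -18*11 = -198)
((J - 3)*r)*w = ((-1 - 3)*3)*(-198) = -4*3*(-198) = -12*(-198) = 2376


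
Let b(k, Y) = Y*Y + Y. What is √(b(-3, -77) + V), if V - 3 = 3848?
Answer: √9703 ≈ 98.504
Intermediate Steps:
V = 3851 (V = 3 + 3848 = 3851)
b(k, Y) = Y + Y² (b(k, Y) = Y² + Y = Y + Y²)
√(b(-3, -77) + V) = √(-77*(1 - 77) + 3851) = √(-77*(-76) + 3851) = √(5852 + 3851) = √9703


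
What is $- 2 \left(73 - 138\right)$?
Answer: $130$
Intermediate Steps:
$- 2 \left(73 - 138\right) = \left(-2\right) \left(-65\right) = 130$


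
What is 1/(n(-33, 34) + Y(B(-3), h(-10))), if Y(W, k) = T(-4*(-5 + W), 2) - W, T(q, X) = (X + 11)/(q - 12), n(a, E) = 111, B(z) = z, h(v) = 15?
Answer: 20/2293 ≈ 0.0087222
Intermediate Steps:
T(q, X) = (11 + X)/(-12 + q)
Y(W, k) = -W + 13/(8 - 4*W) (Y(W, k) = (11 + 2)/(-12 - 4*(-5 + W)) - W = 13/(-12 + (20 - 4*W)) - W = 13/(8 - 4*W) - W = -W + 13/(8 - 4*W))
1/(n(-33, 34) + Y(B(-3), h(-10))) = 1/(111 + (-13/4 - 1*(-3)*(-2 - 3))/(-2 - 3)) = 1/(111 + (-13/4 - 1*(-3)*(-5))/(-5)) = 1/(111 - (-13/4 - 15)/5) = 1/(111 - ⅕*(-73/4)) = 1/(111 + 73/20) = 1/(2293/20) = 20/2293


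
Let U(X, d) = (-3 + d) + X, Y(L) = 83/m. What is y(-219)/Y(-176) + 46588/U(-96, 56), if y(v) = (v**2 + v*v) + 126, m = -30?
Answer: -127768724/3569 ≈ -35800.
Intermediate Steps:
y(v) = 126 + 2*v**2 (y(v) = (v**2 + v**2) + 126 = 2*v**2 + 126 = 126 + 2*v**2)
Y(L) = -83/30 (Y(L) = 83/(-30) = 83*(-1/30) = -83/30)
U(X, d) = -3 + X + d
y(-219)/Y(-176) + 46588/U(-96, 56) = (126 + 2*(-219)**2)/(-83/30) + 46588/(-3 - 96 + 56) = (126 + 2*47961)*(-30/83) + 46588/(-43) = (126 + 95922)*(-30/83) + 46588*(-1/43) = 96048*(-30/83) - 46588/43 = -2881440/83 - 46588/43 = -127768724/3569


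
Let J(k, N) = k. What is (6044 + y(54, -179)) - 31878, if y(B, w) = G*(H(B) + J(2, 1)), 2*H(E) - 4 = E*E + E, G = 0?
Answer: -25834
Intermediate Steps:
H(E) = 2 + E/2 + E²/2 (H(E) = 2 + (E*E + E)/2 = 2 + (E² + E)/2 = 2 + (E + E²)/2 = 2 + (E/2 + E²/2) = 2 + E/2 + E²/2)
y(B, w) = 0 (y(B, w) = 0*((2 + B/2 + B²/2) + 2) = 0*(4 + B/2 + B²/2) = 0)
(6044 + y(54, -179)) - 31878 = (6044 + 0) - 31878 = 6044 - 31878 = -25834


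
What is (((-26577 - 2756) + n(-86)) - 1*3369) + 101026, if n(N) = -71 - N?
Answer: 68339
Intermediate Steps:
(((-26577 - 2756) + n(-86)) - 1*3369) + 101026 = (((-26577 - 2756) + (-71 - 1*(-86))) - 1*3369) + 101026 = ((-29333 + (-71 + 86)) - 3369) + 101026 = ((-29333 + 15) - 3369) + 101026 = (-29318 - 3369) + 101026 = -32687 + 101026 = 68339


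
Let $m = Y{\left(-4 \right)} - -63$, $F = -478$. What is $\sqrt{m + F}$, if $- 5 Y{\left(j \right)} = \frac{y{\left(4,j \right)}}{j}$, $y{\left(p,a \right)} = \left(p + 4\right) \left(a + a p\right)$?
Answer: $3 i \sqrt{47} \approx 20.567 i$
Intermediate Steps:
$y{\left(p,a \right)} = \left(4 + p\right) \left(a + a p\right)$
$Y{\left(j \right)} = -8$ ($Y{\left(j \right)} = - \frac{j \left(4 + 4^{2} + 5 \cdot 4\right) \frac{1}{j}}{5} = - \frac{j \left(4 + 16 + 20\right) \frac{1}{j}}{5} = - \frac{j 40 \frac{1}{j}}{5} = - \frac{40 j \frac{1}{j}}{5} = \left(- \frac{1}{5}\right) 40 = -8$)
$m = 55$ ($m = -8 - -63 = -8 + 63 = 55$)
$\sqrt{m + F} = \sqrt{55 - 478} = \sqrt{-423} = 3 i \sqrt{47}$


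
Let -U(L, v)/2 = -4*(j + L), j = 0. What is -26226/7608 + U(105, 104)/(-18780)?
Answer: -1385875/396884 ≈ -3.4919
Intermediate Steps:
U(L, v) = 8*L (U(L, v) = -(-8)*(0 + L) = -(-8)*L = 8*L)
-26226/7608 + U(105, 104)/(-18780) = -26226/7608 + (8*105)/(-18780) = -26226*1/7608 + 840*(-1/18780) = -4371/1268 - 14/313 = -1385875/396884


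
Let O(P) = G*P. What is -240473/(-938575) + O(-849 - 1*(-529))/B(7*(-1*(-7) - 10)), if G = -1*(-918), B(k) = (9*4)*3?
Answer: -2552683527/938575 ≈ -2719.7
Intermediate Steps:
B(k) = 108 (B(k) = 36*3 = 108)
G = 918
O(P) = 918*P
-240473/(-938575) + O(-849 - 1*(-529))/B(7*(-1*(-7) - 10)) = -240473/(-938575) + (918*(-849 - 1*(-529)))/108 = -240473*(-1/938575) + (918*(-849 + 529))*(1/108) = 240473/938575 + (918*(-320))*(1/108) = 240473/938575 - 293760*1/108 = 240473/938575 - 2720 = -2552683527/938575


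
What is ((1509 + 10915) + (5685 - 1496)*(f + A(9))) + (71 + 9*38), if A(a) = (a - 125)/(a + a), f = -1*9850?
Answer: -371482279/9 ≈ -4.1276e+7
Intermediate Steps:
f = -9850
A(a) = (-125 + a)/(2*a) (A(a) = (-125 + a)/((2*a)) = (-125 + a)*(1/(2*a)) = (-125 + a)/(2*a))
((1509 + 10915) + (5685 - 1496)*(f + A(9))) + (71 + 9*38) = ((1509 + 10915) + (5685 - 1496)*(-9850 + (½)*(-125 + 9)/9)) + (71 + 9*38) = (12424 + 4189*(-9850 + (½)*(⅑)*(-116))) + (71 + 342) = (12424 + 4189*(-9850 - 58/9)) + 413 = (12424 + 4189*(-88708/9)) + 413 = (12424 - 371597812/9) + 413 = -371485996/9 + 413 = -371482279/9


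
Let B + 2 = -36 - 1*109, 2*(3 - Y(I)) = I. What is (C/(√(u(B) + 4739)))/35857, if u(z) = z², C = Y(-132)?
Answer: 3*√6587/20538266 ≈ 1.1855e-5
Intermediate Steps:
Y(I) = 3 - I/2
B = -147 (B = -2 + (-36 - 1*109) = -2 + (-36 - 109) = -2 - 145 = -147)
C = 69 (C = 3 - ½*(-132) = 3 + 66 = 69)
(C/(√(u(B) + 4739)))/35857 = (69/(√((-147)² + 4739)))/35857 = (69/(√(21609 + 4739)))*(1/35857) = (69/(√26348))*(1/35857) = (69/((2*√6587)))*(1/35857) = (69*(√6587/13174))*(1/35857) = (69*√6587/13174)*(1/35857) = 3*√6587/20538266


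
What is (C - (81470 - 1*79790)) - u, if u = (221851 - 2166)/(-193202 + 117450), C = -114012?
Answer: -8763680699/75752 ≈ -1.1569e+5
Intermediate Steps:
u = -219685/75752 (u = 219685/(-75752) = 219685*(-1/75752) = -219685/75752 ≈ -2.9001)
(C - (81470 - 1*79790)) - u = (-114012 - (81470 - 1*79790)) - 1*(-219685/75752) = (-114012 - (81470 - 79790)) + 219685/75752 = (-114012 - 1*1680) + 219685/75752 = (-114012 - 1680) + 219685/75752 = -115692 + 219685/75752 = -8763680699/75752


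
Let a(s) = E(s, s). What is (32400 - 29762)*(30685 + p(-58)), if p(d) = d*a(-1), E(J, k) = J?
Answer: 81100034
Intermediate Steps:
a(s) = s
p(d) = -d (p(d) = d*(-1) = -d)
(32400 - 29762)*(30685 + p(-58)) = (32400 - 29762)*(30685 - 1*(-58)) = 2638*(30685 + 58) = 2638*30743 = 81100034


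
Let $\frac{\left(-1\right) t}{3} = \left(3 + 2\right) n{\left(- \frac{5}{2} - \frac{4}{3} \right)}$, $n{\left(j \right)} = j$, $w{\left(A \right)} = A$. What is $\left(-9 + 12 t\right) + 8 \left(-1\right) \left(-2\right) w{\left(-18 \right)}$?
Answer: $393$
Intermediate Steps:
$t = \frac{115}{2}$ ($t = - 3 \left(3 + 2\right) \left(- \frac{5}{2} - \frac{4}{3}\right) = - 3 \cdot 5 \left(\left(-5\right) \frac{1}{2} - \frac{4}{3}\right) = - 3 \cdot 5 \left(- \frac{5}{2} - \frac{4}{3}\right) = - 3 \cdot 5 \left(- \frac{23}{6}\right) = \left(-3\right) \left(- \frac{115}{6}\right) = \frac{115}{2} \approx 57.5$)
$\left(-9 + 12 t\right) + 8 \left(-1\right) \left(-2\right) w{\left(-18 \right)} = \left(-9 + 12 \cdot \frac{115}{2}\right) + 8 \left(-1\right) \left(-2\right) \left(-18\right) = \left(-9 + 690\right) + \left(-8\right) \left(-2\right) \left(-18\right) = 681 + 16 \left(-18\right) = 681 - 288 = 393$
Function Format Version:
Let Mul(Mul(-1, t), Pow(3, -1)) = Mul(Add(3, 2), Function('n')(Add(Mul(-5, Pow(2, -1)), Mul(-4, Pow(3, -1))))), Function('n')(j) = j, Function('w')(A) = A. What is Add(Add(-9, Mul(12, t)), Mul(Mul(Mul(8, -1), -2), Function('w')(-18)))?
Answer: 393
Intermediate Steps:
t = Rational(115, 2) (t = Mul(-3, Mul(Add(3, 2), Add(Mul(-5, Pow(2, -1)), Mul(-4, Pow(3, -1))))) = Mul(-3, Mul(5, Add(Mul(-5, Rational(1, 2)), Mul(-4, Rational(1, 3))))) = Mul(-3, Mul(5, Add(Rational(-5, 2), Rational(-4, 3)))) = Mul(-3, Mul(5, Rational(-23, 6))) = Mul(-3, Rational(-115, 6)) = Rational(115, 2) ≈ 57.500)
Add(Add(-9, Mul(12, t)), Mul(Mul(Mul(8, -1), -2), Function('w')(-18))) = Add(Add(-9, Mul(12, Rational(115, 2))), Mul(Mul(Mul(8, -1), -2), -18)) = Add(Add(-9, 690), Mul(Mul(-8, -2), -18)) = Add(681, Mul(16, -18)) = Add(681, -288) = 393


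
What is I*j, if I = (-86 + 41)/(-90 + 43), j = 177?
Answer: 7965/47 ≈ 169.47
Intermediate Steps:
I = 45/47 (I = -45/(-47) = -45*(-1/47) = 45/47 ≈ 0.95745)
I*j = (45/47)*177 = 7965/47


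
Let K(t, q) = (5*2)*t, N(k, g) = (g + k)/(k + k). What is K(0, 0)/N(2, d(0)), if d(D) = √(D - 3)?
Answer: 0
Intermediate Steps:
d(D) = √(-3 + D)
N(k, g) = (g + k)/(2*k) (N(k, g) = (g + k)/((2*k)) = (g + k)*(1/(2*k)) = (g + k)/(2*k))
K(t, q) = 10*t
K(0, 0)/N(2, d(0)) = (10*0)/(((½)*(√(-3 + 0) + 2)/2)) = 0/(((½)*(½)*(√(-3) + 2))) = 0/(((½)*(½)*(I*√3 + 2))) = 0/(((½)*(½)*(2 + I*√3))) = 0/(½ + I*√3/4) = 0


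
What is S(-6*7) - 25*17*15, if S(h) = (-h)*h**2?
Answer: 67713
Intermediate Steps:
S(h) = -h**3
S(-6*7) - 25*17*15 = -(-6*7)**3 - 25*17*15 = -1*(-42)**3 - 425*15 = -1*(-74088) - 6375 = 74088 - 6375 = 67713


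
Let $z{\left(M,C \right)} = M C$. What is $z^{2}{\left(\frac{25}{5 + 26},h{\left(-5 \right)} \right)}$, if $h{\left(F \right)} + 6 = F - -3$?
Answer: $\frac{40000}{961} \approx 41.623$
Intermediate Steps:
$h{\left(F \right)} = -3 + F$ ($h{\left(F \right)} = -6 + \left(F - -3\right) = -6 + \left(F + 3\right) = -6 + \left(3 + F\right) = -3 + F$)
$z{\left(M,C \right)} = C M$
$z^{2}{\left(\frac{25}{5 + 26},h{\left(-5 \right)} \right)} = \left(\left(-3 - 5\right) \frac{25}{5 + 26}\right)^{2} = \left(- 8 \cdot \frac{25}{31}\right)^{2} = \left(- 8 \cdot 25 \cdot \frac{1}{31}\right)^{2} = \left(\left(-8\right) \frac{25}{31}\right)^{2} = \left(- \frac{200}{31}\right)^{2} = \frac{40000}{961}$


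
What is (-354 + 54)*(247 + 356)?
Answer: -180900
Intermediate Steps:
(-354 + 54)*(247 + 356) = -300*603 = -180900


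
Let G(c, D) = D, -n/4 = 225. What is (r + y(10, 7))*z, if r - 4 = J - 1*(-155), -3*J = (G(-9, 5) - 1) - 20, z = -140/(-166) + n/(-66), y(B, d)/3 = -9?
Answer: 5446640/2739 ≈ 1988.6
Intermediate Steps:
n = -900 (n = -4*225 = -900)
y(B, d) = -27 (y(B, d) = 3*(-9) = -27)
z = 13220/913 (z = -140/(-166) - 900/(-66) = -140*(-1/166) - 900*(-1/66) = 70/83 + 150/11 = 13220/913 ≈ 14.480)
J = 16/3 (J = -((5 - 1) - 20)/3 = -(4 - 20)/3 = -⅓*(-16) = 16/3 ≈ 5.3333)
r = 493/3 (r = 4 + (16/3 - 1*(-155)) = 4 + (16/3 + 155) = 4 + 481/3 = 493/3 ≈ 164.33)
(r + y(10, 7))*z = (493/3 - 27)*(13220/913) = (412/3)*(13220/913) = 5446640/2739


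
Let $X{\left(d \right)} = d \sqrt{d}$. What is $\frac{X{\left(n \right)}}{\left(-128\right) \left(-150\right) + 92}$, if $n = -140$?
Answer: $- \frac{10 i \sqrt{35}}{689} \approx - 0.085865 i$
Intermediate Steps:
$X{\left(d \right)} = d^{\frac{3}{2}}$
$\frac{X{\left(n \right)}}{\left(-128\right) \left(-150\right) + 92} = \frac{\left(-140\right)^{\frac{3}{2}}}{\left(-128\right) \left(-150\right) + 92} = \frac{\left(-280\right) i \sqrt{35}}{19200 + 92} = \frac{\left(-280\right) i \sqrt{35}}{19292} = - 280 i \sqrt{35} \cdot \frac{1}{19292} = - \frac{10 i \sqrt{35}}{689}$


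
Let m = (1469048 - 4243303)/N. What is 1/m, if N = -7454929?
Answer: 7454929/2774255 ≈ 2.6872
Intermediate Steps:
m = 2774255/7454929 (m = (1469048 - 4243303)/(-7454929) = -2774255*(-1/7454929) = 2774255/7454929 ≈ 0.37214)
1/m = 1/(2774255/7454929) = 7454929/2774255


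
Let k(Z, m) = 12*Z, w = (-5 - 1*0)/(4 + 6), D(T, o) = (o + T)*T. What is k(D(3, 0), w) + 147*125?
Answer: 18483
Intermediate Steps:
D(T, o) = T*(T + o) (D(T, o) = (T + o)*T = T*(T + o))
w = -1/2 (w = (-5 + 0)/10 = -5*1/10 = -1/2 ≈ -0.50000)
k(D(3, 0), w) + 147*125 = 12*(3*(3 + 0)) + 147*125 = 12*(3*3) + 18375 = 12*9 + 18375 = 108 + 18375 = 18483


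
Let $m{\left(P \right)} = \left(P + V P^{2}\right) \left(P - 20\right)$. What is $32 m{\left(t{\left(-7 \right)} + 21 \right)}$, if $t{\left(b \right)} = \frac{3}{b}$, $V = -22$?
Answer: $- \frac{58263552}{343} \approx -1.6986 \cdot 10^{5}$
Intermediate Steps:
$m{\left(P \right)} = \left(-20 + P\right) \left(P - 22 P^{2}\right)$ ($m{\left(P \right)} = \left(P - 22 P^{2}\right) \left(P - 20\right) = \left(P - 22 P^{2}\right) \left(-20 + P\right) = \left(-20 + P\right) \left(P - 22 P^{2}\right)$)
$32 m{\left(t{\left(-7 \right)} + 21 \right)} = 32 \left(\frac{3}{-7} + 21\right) \left(-20 - 22 \left(\frac{3}{-7} + 21\right)^{2} + 441 \left(\frac{3}{-7} + 21\right)\right) = 32 \left(3 \left(- \frac{1}{7}\right) + 21\right) \left(-20 - 22 \left(3 \left(- \frac{1}{7}\right) + 21\right)^{2} + 441 \left(3 \left(- \frac{1}{7}\right) + 21\right)\right) = 32 \left(- \frac{3}{7} + 21\right) \left(-20 - 22 \left(- \frac{3}{7} + 21\right)^{2} + 441 \left(- \frac{3}{7} + 21\right)\right) = 32 \frac{144 \left(-20 - 22 \left(\frac{144}{7}\right)^{2} + 441 \cdot \frac{144}{7}\right)}{7} = 32 \frac{144 \left(-20 - \frac{456192}{49} + 9072\right)}{7} = 32 \cdot \frac{144}{7} \left(- \frac{12644}{49}\right) = 32 \left(- \frac{1820736}{343}\right) = - \frac{58263552}{343}$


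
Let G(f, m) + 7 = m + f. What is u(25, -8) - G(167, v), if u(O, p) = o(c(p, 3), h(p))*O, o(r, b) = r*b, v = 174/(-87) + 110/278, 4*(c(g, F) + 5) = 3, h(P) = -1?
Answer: -28993/556 ≈ -52.146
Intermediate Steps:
c(g, F) = -17/4 (c(g, F) = -5 + (¼)*3 = -5 + ¾ = -17/4)
v = -223/139 (v = 174*(-1/87) + 110*(1/278) = -2 + 55/139 = -223/139 ≈ -1.6043)
o(r, b) = b*r
G(f, m) = -7 + f + m (G(f, m) = -7 + (m + f) = -7 + (f + m) = -7 + f + m)
u(O, p) = 17*O/4 (u(O, p) = (-1*(-17/4))*O = 17*O/4)
u(25, -8) - G(167, v) = (17/4)*25 - (-7 + 167 - 223/139) = 425/4 - 1*22017/139 = 425/4 - 22017/139 = -28993/556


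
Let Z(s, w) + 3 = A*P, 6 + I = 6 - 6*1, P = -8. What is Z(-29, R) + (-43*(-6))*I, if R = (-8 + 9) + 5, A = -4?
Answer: -1519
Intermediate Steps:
I = -6 (I = -6 + (6 - 6*1) = -6 + (6 - 6) = -6 + 0 = -6)
R = 6 (R = 1 + 5 = 6)
Z(s, w) = 29 (Z(s, w) = -3 - 4*(-8) = -3 + 32 = 29)
Z(-29, R) + (-43*(-6))*I = 29 - 43*(-6)*(-6) = 29 + 258*(-6) = 29 - 1548 = -1519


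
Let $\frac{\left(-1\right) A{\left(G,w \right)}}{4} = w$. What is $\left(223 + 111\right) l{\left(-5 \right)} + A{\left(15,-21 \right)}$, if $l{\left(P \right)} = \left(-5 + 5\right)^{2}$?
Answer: $84$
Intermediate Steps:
$A{\left(G,w \right)} = - 4 w$
$l{\left(P \right)} = 0$ ($l{\left(P \right)} = 0^{2} = 0$)
$\left(223 + 111\right) l{\left(-5 \right)} + A{\left(15,-21 \right)} = \left(223 + 111\right) 0 - -84 = 334 \cdot 0 + 84 = 0 + 84 = 84$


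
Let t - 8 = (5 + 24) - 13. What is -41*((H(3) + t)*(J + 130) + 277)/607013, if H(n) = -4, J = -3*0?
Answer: -117957/607013 ≈ -0.19432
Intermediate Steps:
J = 0
t = 24 (t = 8 + ((5 + 24) - 13) = 8 + (29 - 13) = 8 + 16 = 24)
-41*((H(3) + t)*(J + 130) + 277)/607013 = -41*((-4 + 24)*(0 + 130) + 277)/607013 = -41*(20*130 + 277)*(1/607013) = -41*(2600 + 277)*(1/607013) = -41*2877*(1/607013) = -117957*1/607013 = -117957/607013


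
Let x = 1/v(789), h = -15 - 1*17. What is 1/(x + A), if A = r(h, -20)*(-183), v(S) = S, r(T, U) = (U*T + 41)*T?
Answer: 789/3146481505 ≈ 2.5076e-7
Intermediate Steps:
h = -32 (h = -15 - 17 = -32)
r(T, U) = T*(41 + T*U) (r(T, U) = (T*U + 41)*T = (41 + T*U)*T = T*(41 + T*U))
x = 1/789 ≈ 0.0012674
A = 3987936 (A = -32*(41 - 32*(-20))*(-183) = -32*(41 + 640)*(-183) = -32*681*(-183) = -21792*(-183) = 3987936)
1/(x + A) = 1/(1/789 + 3987936) = 1/(3146481505/789) = 789/3146481505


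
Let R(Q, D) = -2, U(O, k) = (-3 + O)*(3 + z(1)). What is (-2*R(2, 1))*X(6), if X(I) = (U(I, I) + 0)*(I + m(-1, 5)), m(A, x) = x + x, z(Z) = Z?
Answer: 768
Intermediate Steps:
m(A, x) = 2*x
U(O, k) = -12 + 4*O (U(O, k) = (-3 + O)*(3 + 1) = (-3 + O)*4 = -12 + 4*O)
X(I) = (-12 + 4*I)*(10 + I) (X(I) = ((-12 + 4*I) + 0)*(I + 2*5) = (-12 + 4*I)*(I + 10) = (-12 + 4*I)*(10 + I))
(-2*R(2, 1))*X(6) = (-2*(-2))*(4*(-3 + 6)*(10 + 6)) = 4*(4*3*16) = 4*192 = 768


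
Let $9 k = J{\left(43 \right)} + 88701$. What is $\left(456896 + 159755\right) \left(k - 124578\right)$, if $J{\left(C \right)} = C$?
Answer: $- \frac{636666258158}{9} \approx -7.0741 \cdot 10^{10}$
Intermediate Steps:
$k = \frac{88744}{9}$ ($k = \frac{43 + 88701}{9} = \frac{1}{9} \cdot 88744 = \frac{88744}{9} \approx 9860.4$)
$\left(456896 + 159755\right) \left(k - 124578\right) = \left(456896 + 159755\right) \left(\frac{88744}{9} - 124578\right) = 616651 \left(\frac{88744}{9} - 124578\right) = 616651 \left(- \frac{1032458}{9}\right) = - \frac{636666258158}{9}$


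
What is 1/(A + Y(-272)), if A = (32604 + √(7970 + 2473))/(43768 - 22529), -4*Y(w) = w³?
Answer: 2269420549856708/11417258561109382684741 - 1253101*√3/11417258561109382684741 ≈ 1.9877e-7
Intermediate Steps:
Y(w) = -w³/4
A = 32604/21239 + 59*√3/21239 (A = (32604 + √10443)/21239 = (32604 + 59*√3)*(1/21239) = 32604/21239 + 59*√3/21239 ≈ 1.5399)
1/(A + Y(-272)) = 1/((32604/21239 + 59*√3/21239) - ¼*(-272)³) = 1/((32604/21239 + 59*√3/21239) - ¼*(-20123648)) = 1/((32604/21239 + 59*√3/21239) + 5030912) = 1/(106851572572/21239 + 59*√3/21239)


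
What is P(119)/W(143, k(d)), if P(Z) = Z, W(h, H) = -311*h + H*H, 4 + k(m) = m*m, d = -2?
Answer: -119/44473 ≈ -0.0026758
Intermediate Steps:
k(m) = -4 + m² (k(m) = -4 + m*m = -4 + m²)
W(h, H) = H² - 311*h (W(h, H) = -311*h + H² = H² - 311*h)
P(119)/W(143, k(d)) = 119/((-4 + (-2)²)² - 311*143) = 119/((-4 + 4)² - 44473) = 119/(0² - 44473) = 119/(0 - 44473) = 119/(-44473) = 119*(-1/44473) = -119/44473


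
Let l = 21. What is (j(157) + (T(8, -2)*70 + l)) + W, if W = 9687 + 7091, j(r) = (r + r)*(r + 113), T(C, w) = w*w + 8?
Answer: 102419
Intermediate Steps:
T(C, w) = 8 + w² (T(C, w) = w² + 8 = 8 + w²)
j(r) = 2*r*(113 + r) (j(r) = (2*r)*(113 + r) = 2*r*(113 + r))
W = 16778
(j(157) + (T(8, -2)*70 + l)) + W = (2*157*(113 + 157) + ((8 + (-2)²)*70 + 21)) + 16778 = (2*157*270 + ((8 + 4)*70 + 21)) + 16778 = (84780 + (12*70 + 21)) + 16778 = (84780 + (840 + 21)) + 16778 = (84780 + 861) + 16778 = 85641 + 16778 = 102419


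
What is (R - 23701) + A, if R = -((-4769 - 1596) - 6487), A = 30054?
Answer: 19205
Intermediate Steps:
R = 12852 (R = -(-6365 - 6487) = -1*(-12852) = 12852)
(R - 23701) + A = (12852 - 23701) + 30054 = -10849 + 30054 = 19205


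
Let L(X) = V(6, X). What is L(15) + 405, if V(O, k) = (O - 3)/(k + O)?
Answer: 2836/7 ≈ 405.14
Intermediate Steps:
V(O, k) = (-3 + O)/(O + k)
L(X) = 3/(6 + X) (L(X) = (-3 + 6)/(6 + X) = 3/(6 + X))
L(15) + 405 = 3/(6 + 15) + 405 = 3/21 + 405 = 3*(1/21) + 405 = ⅐ + 405 = 2836/7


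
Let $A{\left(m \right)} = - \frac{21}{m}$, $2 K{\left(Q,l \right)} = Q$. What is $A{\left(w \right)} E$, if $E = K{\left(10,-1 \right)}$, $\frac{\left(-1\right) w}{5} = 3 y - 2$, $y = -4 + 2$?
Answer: $- \frac{21}{8} \approx -2.625$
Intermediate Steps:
$y = -2$
$K{\left(Q,l \right)} = \frac{Q}{2}$
$w = 40$ ($w = - 5 \left(3 \left(-2\right) - 2\right) = - 5 \left(-6 - 2\right) = \left(-5\right) \left(-8\right) = 40$)
$E = 5$ ($E = \frac{1}{2} \cdot 10 = 5$)
$A{\left(w \right)} E = - \frac{21}{40} \cdot 5 = \left(-21\right) \frac{1}{40} \cdot 5 = \left(- \frac{21}{40}\right) 5 = - \frac{21}{8}$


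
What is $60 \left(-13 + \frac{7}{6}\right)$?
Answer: $-710$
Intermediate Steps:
$60 \left(-13 + \frac{7}{6}\right) = 60 \left(- \frac{71}{6}\right) = -710$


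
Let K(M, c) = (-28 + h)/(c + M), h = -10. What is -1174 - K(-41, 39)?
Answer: -1193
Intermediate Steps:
K(M, c) = -38/(M + c) (K(M, c) = (-28 - 10)/(c + M) = -38/(M + c))
-1174 - K(-41, 39) = -1174 - (-38)/(-41 + 39) = -1174 - (-38)/(-2) = -1174 - (-38)*(-1)/2 = -1174 - 1*19 = -1174 - 19 = -1193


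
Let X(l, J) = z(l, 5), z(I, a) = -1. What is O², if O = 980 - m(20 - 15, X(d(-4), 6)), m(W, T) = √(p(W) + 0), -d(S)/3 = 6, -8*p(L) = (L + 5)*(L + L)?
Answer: 1920775/2 - 4900*I*√2 ≈ 9.6039e+5 - 6929.6*I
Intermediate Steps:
p(L) = -L*(5 + L)/4 (p(L) = -(L + 5)*(L + L)/8 = -(5 + L)*2*L/8 = -L*(5 + L)/4)
d(S) = -18 (d(S) = -3*6 = -18)
X(l, J) = -1
m(W, T) = √(-W*(5 + W))/2 (m(W, T) = √(-W*(5 + W)/4 + 0) = √(-W*(5 + W)/4) = √(-W*(5 + W))/2)
O = 980 - 5*I*√2/2 (O = 980 - √(-(20 - 15)*(5 + (20 - 15)))/2 = 980 - √(-1*5*(5 + 5))/2 = 980 - √(-1*5*10)/2 = 980 - √(-50)/2 = 980 - 5*I*√2/2 ≈ 980.0 - 3.5355*I)
O² = (980 - 5*I*√2/2)²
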